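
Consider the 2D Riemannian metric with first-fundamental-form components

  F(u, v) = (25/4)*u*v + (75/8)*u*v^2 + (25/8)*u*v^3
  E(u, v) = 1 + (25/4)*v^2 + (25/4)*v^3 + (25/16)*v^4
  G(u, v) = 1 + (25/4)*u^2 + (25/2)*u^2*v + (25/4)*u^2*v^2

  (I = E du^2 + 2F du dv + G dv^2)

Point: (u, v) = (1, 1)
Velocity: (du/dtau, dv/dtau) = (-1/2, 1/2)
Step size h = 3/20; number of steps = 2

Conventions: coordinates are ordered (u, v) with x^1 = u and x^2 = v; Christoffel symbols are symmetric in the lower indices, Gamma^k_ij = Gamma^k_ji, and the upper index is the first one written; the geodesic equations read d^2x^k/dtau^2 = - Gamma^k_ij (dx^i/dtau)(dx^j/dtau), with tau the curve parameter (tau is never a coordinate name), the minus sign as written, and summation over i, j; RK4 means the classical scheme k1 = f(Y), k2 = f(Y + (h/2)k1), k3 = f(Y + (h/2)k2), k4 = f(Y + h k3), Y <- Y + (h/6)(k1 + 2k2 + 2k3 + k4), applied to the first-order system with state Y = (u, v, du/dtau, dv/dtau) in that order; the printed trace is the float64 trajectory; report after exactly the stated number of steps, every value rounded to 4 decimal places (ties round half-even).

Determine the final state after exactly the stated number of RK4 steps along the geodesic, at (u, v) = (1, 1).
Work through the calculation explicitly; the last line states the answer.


f(Y) = (du/dtau, dv/dtau, -Gamma^u_ij Y'^i Y'^j, -Gamma^v_ij Y'^i Y'^j) with the Gammas evaluated at the stage position; h = 0.150000; intermediate values shown to 6 dp
step 0: u = 1.0000, v = 1.0000, du/dtau = -0.5000, dv/dtau = 0.5000
step 1:
  k1: at (u, v) = (1.000000, 1.000000), (du/dtau, dv/dtau) = (-0.500000, 0.500000); Gamma_uuu = 0.000000, Gamma_uuv = 0.468019, Gamma_uvv = 0.234009, Gamma_vuu = 0.000000, Gamma_vuv = 0.624025, Gamma_vvv = 0.312012; k1 = (-0.500000, 0.500000, 0.175507, 0.234009)
  k2: at (u, v) = (0.962500, 1.037500), (du/dtau, dv/dtau) = (-0.486837, 0.517551); Gamma_uuu = 0.000000, Gamma_uuv = 0.494780, Gamma_uvv = 0.233731, Gamma_vuu = 0.000000, Gamma_vuv = 0.615795, Gamma_vvv = 0.290897; k2 = (-0.486837, 0.517551, 0.186726, 0.232396)
  k3: at (u, v) = (0.963487, 1.038816), (du/dtau, dv/dtau) = (-0.485996, 0.517430); Gamma_uuu = 0.000000, Gamma_uuv = 0.494317, Gamma_uvv = 0.233601, Gamma_vuu = 0.000000, Gamma_vuv = 0.615201, Gamma_vvv = 0.290727; k3 = (-0.485996, 0.517430, 0.186068, 0.231570)
  k4: at (u, v) = (0.927101, 1.077614), (du/dtau, dv/dtau) = (-0.472090, 0.534736); Gamma_uuu = 0.000000, Gamma_uuv = 0.520433, Gamma_uvv = 0.232234, Gamma_vuu = 0.000000, Gamma_vuv = 0.604518, Gamma_vvv = 0.269756; k4 = (-0.472090, 0.534736, 0.196354, 0.228078)
  Y <- Y + (h/6)(k1 + 2k2 + 2k3 + k4): u = 0.9271, v = 1.0776, du/dtau = -0.4721, dv/dtau = 0.5348
step 2:
  k1: at (u, v) = (0.927056, 1.077617), (du/dtau, dv/dtau) = (-0.472064, 0.534750); Gamma_uuu = 0.000000, Gamma_uuv = 0.520461, Gamma_uvv = 0.232236, Gamma_vuu = 0.000000, Gamma_vuv = 0.604520, Gamma_vvv = 0.269744; k1 = (-0.472064, 0.534750, 0.196357, 0.228070)
  k2: at (u, v) = (0.891651, 1.117724), (du/dtau, dv/dtau) = (-0.457337, 0.551856); Gamma_uuu = 0.000000, Gamma_uuv = 0.545723, Gamma_uvv = 0.229772, Gamma_vuu = 0.000000, Gamma_vuv = 0.591417, Gamma_vvv = 0.249012; k2 = (-0.457337, 0.551856, 0.205487, 0.222693)
  k3: at (u, v) = (0.892756, 1.119007), (du/dtau, dv/dtau) = (-0.456652, 0.551452); Gamma_uuu = 0.000000, Gamma_uuv = 0.545079, Gamma_uvv = 0.229646, Gamma_vuu = 0.000000, Gamma_vuv = 0.590888, Gamma_vvv = 0.248946; k3 = (-0.456652, 0.551452, 0.204690, 0.221893)
  k4: at (u, v) = (0.858558, 1.160335), (du/dtau, dv/dtau) = (-0.441360, 0.568034); Gamma_uuu = 0.000000, Gamma_uuv = 0.568950, Gamma_uvv = 0.226111, Gamma_vuu = 0.000000, Gamma_vuv = 0.575544, Gamma_vvv = 0.228732; k4 = (-0.441360, 0.568034, 0.212323, 0.214783)
  Y <- Y + (h/6)(k1 + 2k2 + 2k3 + k4): u = 0.8585, v = 1.1604, du/dtau = -0.4413, dv/dtau = 0.5681

Answer: u = 0.8585, v = 1.1604, du/dtau = -0.4413, dv/dtau = 0.5681


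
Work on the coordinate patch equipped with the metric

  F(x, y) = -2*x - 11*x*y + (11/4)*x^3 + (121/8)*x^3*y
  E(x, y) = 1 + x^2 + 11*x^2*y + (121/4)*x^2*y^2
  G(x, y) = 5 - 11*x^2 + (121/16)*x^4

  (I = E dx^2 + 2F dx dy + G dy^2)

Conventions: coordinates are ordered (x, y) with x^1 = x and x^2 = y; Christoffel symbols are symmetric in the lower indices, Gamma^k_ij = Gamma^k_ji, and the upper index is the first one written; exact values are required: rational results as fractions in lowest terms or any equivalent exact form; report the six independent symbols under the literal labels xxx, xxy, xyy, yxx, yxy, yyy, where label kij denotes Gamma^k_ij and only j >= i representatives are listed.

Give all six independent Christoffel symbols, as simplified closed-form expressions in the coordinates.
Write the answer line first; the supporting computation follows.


Answer: Gamma_xxx = (484*x*y^2 + 176*x*y + 16*x)/(121*x^4 + 484*x^2*y^2 + 176*x^2*y - 160*x^2 + 80), Gamma_xxy = (484*x^2*y + 88*x^2)/(121*x^4 + 484*x^2*y^2 + 176*x^2*y - 160*x^2 + 80), Gamma_xyy = 0, Gamma_yxx = (242*x^2*y + 44*x^2 - 176*y - 32)/(121*x^4 + 484*x^2*y^2 + 176*x^2*y - 160*x^2 + 80), Gamma_yxy = (242*x^3 - 176*x)/(121*x^4 + 484*x^2*y^2 + 176*x^2*y - 160*x^2 + 80), Gamma_yyy = 0

E = 1 + x^2 + 11*x^2*y + (121/4)*x^2*y^2; F = -2*x - 11*x*y + (11/4)*x^3 + (121/8)*x^3*y; G = 5 - 11*x^2 + (121/16)*x^4
Gamma^k_ij = (1/2) g^{kl} (d_i g_jl + d_j g_il - d_l g_ij), with g^inv = (1/(EG-F^2)) [[G, -F], [-F, E]]
first partials: E_x = 2*x + 22*x*y + (121/2)*x*y^2, E_y = 11*x^2 + (121/2)*x^2*y, F_x = -2 - 11*y + (33/4)*x^2 + (363/8)*x^2*y, F_y = -11*x + (121/8)*x^3, G_x = -22*x + (121/4)*x^3, G_y = 0
D = EG - F^2 = 5 - 10*x^2 + 11*x^2*y + (121/4)*x^2*y^2 + (121/16)*x^4
expanded: Gamma^x_xx = (G E_x - 2F F_x + F E_y)/(2D), Gamma^x_xy = (G E_y - F G_x)/(2D), Gamma^x_yy = (2G F_y - G G_x - F G_y)/(2D), Gamma^y_xx = (2E F_x - E E_y - F E_x)/(2D), Gamma^y_xy = (E G_x - F E_y)/(2D), Gamma^y_yy = (E G_y - 2F F_y + F G_x)/(2D); substitute and cancel common factors


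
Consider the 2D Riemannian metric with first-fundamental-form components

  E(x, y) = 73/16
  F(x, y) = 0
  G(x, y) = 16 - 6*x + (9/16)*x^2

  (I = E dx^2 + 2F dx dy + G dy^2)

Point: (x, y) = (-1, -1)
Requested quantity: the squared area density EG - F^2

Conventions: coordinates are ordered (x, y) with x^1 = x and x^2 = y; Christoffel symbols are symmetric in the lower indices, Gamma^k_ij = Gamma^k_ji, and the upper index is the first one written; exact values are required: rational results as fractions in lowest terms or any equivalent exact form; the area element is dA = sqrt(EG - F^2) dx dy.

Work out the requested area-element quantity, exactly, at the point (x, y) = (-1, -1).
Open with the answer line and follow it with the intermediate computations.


Answer: EG - F^2 = 26353/256

E = 73/16, F = 0, G = 361/16; EG - F^2 = 26353/256


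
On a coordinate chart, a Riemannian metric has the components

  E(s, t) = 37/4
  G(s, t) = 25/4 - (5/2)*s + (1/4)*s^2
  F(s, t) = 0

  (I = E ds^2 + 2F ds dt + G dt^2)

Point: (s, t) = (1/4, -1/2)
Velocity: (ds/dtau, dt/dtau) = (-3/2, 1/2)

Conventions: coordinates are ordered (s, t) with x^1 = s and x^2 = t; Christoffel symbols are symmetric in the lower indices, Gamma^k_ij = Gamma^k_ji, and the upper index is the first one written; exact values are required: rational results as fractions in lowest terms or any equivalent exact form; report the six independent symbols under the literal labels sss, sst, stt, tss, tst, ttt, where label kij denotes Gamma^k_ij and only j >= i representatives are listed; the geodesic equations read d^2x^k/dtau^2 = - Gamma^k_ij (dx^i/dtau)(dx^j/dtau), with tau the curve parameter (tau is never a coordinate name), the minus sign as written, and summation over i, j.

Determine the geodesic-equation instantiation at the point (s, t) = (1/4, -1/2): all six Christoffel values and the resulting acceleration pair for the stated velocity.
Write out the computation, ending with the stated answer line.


E = 37/4, F = 0, G = 361/64 at the point
E_s = 0, E_t = 0, F_s = 0, F_t = 0, G_s = -19/8, G_t = 0
EG - F^2 = 13357/256;  g^inv = (256/13357) * [[361/64, 0], [0, 37/4]]
first-kind symbols [ij,l] = (1/2)(d_i g_jl + d_j g_il - d_l g_ij): [ss,s] = E_s/2 = 0, [ss,t] = F_s - E_t/2 = 0, [st,s] = E_t/2 = 0, [st,t] = G_s/2 = -19/16, [tt,s] = F_t - G_s/2 = 19/16, [tt,t] = G_t/2 = 0
Gamma^s_ij = (G*[ij,s] - F*[ij,t])/(EG - F^2), Gamma^t_ij = (E*[ij,t] - F*[ij,s])/(EG - F^2)
Gamma_sss = 0, Gamma_sst = 0, Gamma_stt = 19/148, Gamma_tss = 0, Gamma_tst = -4/19, Gamma_ttt = 0
d^2s/dtau^2 = -(Gamma_sss*(-3/2)^2 + 2*Gamma_sst*(-3/2)*(1/2) + Gamma_stt*(1/2)^2) = -19/592
d^2t/dtau^2 = -(Gamma_tss*(-3/2)^2 + 2*Gamma_tst*(-3/2)*(1/2) + Gamma_ttt*(1/2)^2) = -6/19

Answer: Gamma_sss = 0, Gamma_sst = 0, Gamma_stt = 19/148, Gamma_tss = 0, Gamma_tst = -4/19, Gamma_ttt = 0; accelerations (d^2s/dtau^2, d^2t/dtau^2) = (-19/592, -6/19)


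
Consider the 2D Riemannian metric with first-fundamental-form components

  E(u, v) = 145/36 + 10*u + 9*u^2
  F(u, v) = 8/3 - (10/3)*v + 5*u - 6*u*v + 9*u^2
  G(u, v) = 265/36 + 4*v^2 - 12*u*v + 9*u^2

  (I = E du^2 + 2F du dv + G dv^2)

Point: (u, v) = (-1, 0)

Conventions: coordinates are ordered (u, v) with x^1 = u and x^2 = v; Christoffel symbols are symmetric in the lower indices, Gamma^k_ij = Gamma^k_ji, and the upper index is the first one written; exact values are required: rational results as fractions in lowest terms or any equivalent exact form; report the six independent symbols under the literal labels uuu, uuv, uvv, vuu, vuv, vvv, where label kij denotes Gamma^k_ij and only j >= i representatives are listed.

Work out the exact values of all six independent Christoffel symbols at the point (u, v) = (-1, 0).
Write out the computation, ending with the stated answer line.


E = 109/36, F = 20/3, G = 589/36 at the point
E_u = -8, E_v = 0, F_u = -13, F_v = 8/3, G_u = -18, G_v = 12
EG - F^2 = 6601/1296;  g^inv = (1296/6601) * [[589/36, -20/3], [-20/3, 109/36]]
first-kind symbols [ij,l] = (1/2)(d_i g_jl + d_j g_il - d_l g_ij): [uu,u] = E_u/2 = -4, [uu,v] = F_u - E_v/2 = -13, [uv,u] = E_v/2 = 0, [uv,v] = G_u/2 = -9, [vv,u] = F_v - G_u/2 = 35/3, [vv,v] = G_v/2 = 6
Gamma^u_ij = (G*[ij,u] - F*[ij,v])/(EG - F^2), Gamma^v_ij = (E*[ij,v] - F*[ij,u])/(EG - F^2)

Answer: Gamma_uuu = 27504/6601, Gamma_uuv = 77760/6601, Gamma_uvv = 195540/6601, Gamma_vuu = -16452/6601, Gamma_vuv = -35316/6601, Gamma_vvv = -77256/6601


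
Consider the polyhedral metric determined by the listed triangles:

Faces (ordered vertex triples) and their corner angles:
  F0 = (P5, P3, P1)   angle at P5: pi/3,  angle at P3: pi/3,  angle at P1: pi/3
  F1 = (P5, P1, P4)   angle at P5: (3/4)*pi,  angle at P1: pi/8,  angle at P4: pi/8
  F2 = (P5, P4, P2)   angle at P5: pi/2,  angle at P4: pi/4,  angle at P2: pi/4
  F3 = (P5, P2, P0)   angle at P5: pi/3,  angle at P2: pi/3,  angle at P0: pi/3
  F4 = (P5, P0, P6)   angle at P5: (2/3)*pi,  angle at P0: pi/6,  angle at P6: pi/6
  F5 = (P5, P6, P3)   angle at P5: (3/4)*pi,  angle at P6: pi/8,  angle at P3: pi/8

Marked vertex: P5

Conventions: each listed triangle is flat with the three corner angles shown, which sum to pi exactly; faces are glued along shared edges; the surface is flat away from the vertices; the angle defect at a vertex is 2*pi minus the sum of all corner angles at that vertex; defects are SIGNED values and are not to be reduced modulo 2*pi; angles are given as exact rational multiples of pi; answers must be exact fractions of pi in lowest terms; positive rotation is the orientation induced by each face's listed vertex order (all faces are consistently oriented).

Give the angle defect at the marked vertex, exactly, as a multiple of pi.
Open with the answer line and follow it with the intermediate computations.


Answer: defect(P5) = (-4/3)*pi

Sum of corner angles at P5: (10/3)*pi
defect = 2*pi - (10/3)*pi


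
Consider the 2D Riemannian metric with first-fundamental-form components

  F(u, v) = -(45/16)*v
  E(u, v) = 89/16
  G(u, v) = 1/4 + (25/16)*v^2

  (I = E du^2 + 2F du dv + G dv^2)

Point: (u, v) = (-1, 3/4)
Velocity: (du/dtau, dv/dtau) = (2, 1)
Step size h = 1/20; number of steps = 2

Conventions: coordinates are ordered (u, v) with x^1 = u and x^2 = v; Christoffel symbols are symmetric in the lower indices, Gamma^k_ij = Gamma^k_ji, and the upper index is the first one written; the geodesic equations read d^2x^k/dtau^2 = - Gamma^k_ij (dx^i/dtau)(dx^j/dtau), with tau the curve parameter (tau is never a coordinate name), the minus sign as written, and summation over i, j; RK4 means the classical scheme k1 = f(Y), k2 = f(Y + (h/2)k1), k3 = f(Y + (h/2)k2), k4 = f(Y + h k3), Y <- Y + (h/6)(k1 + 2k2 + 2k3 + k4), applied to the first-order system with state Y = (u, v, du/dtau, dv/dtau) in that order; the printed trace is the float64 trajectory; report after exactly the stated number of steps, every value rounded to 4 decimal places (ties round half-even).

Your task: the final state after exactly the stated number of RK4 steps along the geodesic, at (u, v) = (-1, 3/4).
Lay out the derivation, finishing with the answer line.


f(Y) = (du/dtau, dv/dtau, -Gamma^u_ij Y'^i Y'^j, -Gamma^v_ij Y'^i Y'^j) with the Gammas evaluated at the stage position; h = 0.050000; intermediate values shown to 6 dp
step 0: u = -1.0000, v = 0.7500, du/dtau = 2.0000, dv/dtau = 1.0000
step 1:
  k1: at (u, v) = (-1.000000, 0.750000), (du/dtau, dv/dtau) = (2.000000, 1.000000); Gamma_uuu = 0.000000, Gamma_uuv = 0.000000, Gamma_uvv = -0.384205, Gamma_vuu = 0.000000, Gamma_vuv = 0.000000, Gamma_vvv = 0.320171; k1 = (2.000000, 1.000000, 0.384205, -0.320171)
  k2: at (u, v) = (-0.950000, 0.775000), (du/dtau, dv/dtau) = (2.009605, 0.991996); Gamma_uuu = 0.000000, Gamma_uuv = 0.000000, Gamma_uvv = -0.378052, Gamma_vuu = 0.000000, Gamma_vuv = 0.000000, Gamma_vvv = 0.325545; k2 = (2.009605, 0.991996, 0.372024, -0.320354)
  k3: at (u, v) = (-0.949760, 0.774800), (du/dtau, dv/dtau) = (2.009301, 0.991991); Gamma_uuu = 0.000000, Gamma_uuv = 0.000000, Gamma_uvv = -0.378101, Gamma_vuu = 0.000000, Gamma_vuv = 0.000000, Gamma_vvv = 0.325503; k3 = (2.009301, 0.991991, 0.372069, -0.320310)
  k4: at (u, v) = (-0.899535, 0.799600), (du/dtau, dv/dtau) = (2.018603, 0.983984); Gamma_uuu = 0.000000, Gamma_uuv = 0.000000, Gamma_uvv = -0.371999, Gamma_vuu = 0.000000, Gamma_vuv = 0.000000, Gamma_vvv = 0.330501; k4 = (2.018603, 0.983984, 0.360179, -0.319999)
  Y <- Y + (h/6)(k1 + 2k2 + 2k3 + k4): u = -0.8995, v = 0.7996, du/dtau = 2.0186, dv/dtau = 0.9840
step 2:
  k1: at (u, v) = (-0.899530, 0.799600), (du/dtau, dv/dtau) = (2.018605, 0.983988); Gamma_uuu = 0.000000, Gamma_uuv = 0.000000, Gamma_uvv = -0.371999, Gamma_vuu = 0.000000, Gamma_vuv = 0.000000, Gamma_vvv = 0.330501; k1 = (2.018605, 0.983988, 0.360181, -0.320001)
  k2: at (u, v) = (-0.849065, 0.824199), (du/dtau, dv/dtau) = (2.027609, 0.975987); Gamma_uuu = 0.000000, Gamma_uuv = 0.000000, Gamma_uvv = -0.365957, Gamma_vuu = 0.000000, Gamma_vuv = 0.000000, Gamma_vvv = 0.335135; k2 = (2.027609, 0.975987, 0.348593, -0.319233)
  k3: at (u, v) = (-0.848840, 0.823999), (du/dtau, dv/dtau) = (2.027320, 0.976007); Gamma_uuu = 0.000000, Gamma_uuv = 0.000000, Gamma_uvv = -0.366006, Gamma_vuu = 0.000000, Gamma_vuv = 0.000000, Gamma_vvv = 0.335099; k3 = (2.027320, 0.976007, 0.348653, -0.319211)
  k4: at (u, v) = (-0.798164, 0.848400), (du/dtau, dv/dtau) = (2.036037, 0.968027); Gamma_uuu = 0.000000, Gamma_uuv = 0.000000, Gamma_uvv = -0.360031, Gamma_vuu = 0.000000, Gamma_vuv = 0.000000, Gamma_vvv = 0.339390; k4 = (2.036037, 0.968027, 0.337377, -0.318034)
  Y <- Y + (h/6)(k1 + 2k2 + 2k3 + k4): u = -0.7982, v = 0.8484, du/dtau = 2.0360, dv/dtau = 0.9680

Answer: u = -0.7982, v = 0.8484, du/dtau = 2.0360, dv/dtau = 0.9680


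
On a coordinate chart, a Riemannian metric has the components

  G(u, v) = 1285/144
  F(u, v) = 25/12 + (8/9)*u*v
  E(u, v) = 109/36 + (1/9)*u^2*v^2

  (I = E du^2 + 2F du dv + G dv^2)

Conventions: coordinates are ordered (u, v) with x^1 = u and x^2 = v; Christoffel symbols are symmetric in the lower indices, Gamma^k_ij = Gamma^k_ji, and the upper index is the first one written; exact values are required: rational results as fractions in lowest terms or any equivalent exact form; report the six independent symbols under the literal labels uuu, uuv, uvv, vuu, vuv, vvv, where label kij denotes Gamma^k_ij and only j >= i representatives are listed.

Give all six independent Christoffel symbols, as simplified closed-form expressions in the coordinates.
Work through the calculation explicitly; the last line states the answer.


E = 109/36 + (1/9)*u^2*v^2; F = 25/12 + (8/9)*u*v; G = 1285/144
Gamma^k_ij = (1/2) g^{kl} (d_i g_jl + d_j g_il - d_l g_ij), with g^inv = (1/(EG-F^2)) [[G, -F], [-F, E]]
first partials: E_u = (2/9)*u*v^2, E_v = (2/9)*u^2*v, F_u = (8/9)*v, F_v = (8/9)*u, G_u = 0, G_v = 0
D = EG - F^2 = 117565/5184 - (100/27)*u*v + (29/144)*u^2*v^2
expanded: Gamma^u_uu = (G E_u - 2F F_u + F E_v)/(2D), Gamma^u_uv = (G E_v - F G_u)/(2D), Gamma^u_vv = (2G F_v - G G_u - F G_v)/(2D), Gamma^v_uu = (2E F_u - E E_v - F E_u)/(2D), Gamma^v_uv = (E G_u - F E_v)/(2D), Gamma^v_vv = (E G_v - 2F F_v + F G_u)/(2D); substitute and cancel common factors

Answer: Gamma_uuu = (512*u^3*v^2 + 1200*u^2*v + 1044*u*v^2 - 9600*v)/(1044*u^2*v^2 - 19200*u*v + 117565), Gamma_uuv = 5140*u^2*v/(1044*u^2*v^2 - 19200*u*v + 117565), Gamma_uvv = 41120*u/(1044*u^2*v^2 - 19200*u*v + 117565), Gamma_vuu = (-64*u^4*v^3 - 1744*u^2*v - 1200*u*v^2 + 13952*v)/(1044*u^2*v^2 - 19200*u*v + 117565), Gamma_vuv = (-512*u^3*v^2 - 1200*u^2*v)/(1044*u^2*v^2 - 19200*u*v + 117565), Gamma_vvv = (-4096*u^2*v - 9600*u)/(1044*u^2*v^2 - 19200*u*v + 117565)


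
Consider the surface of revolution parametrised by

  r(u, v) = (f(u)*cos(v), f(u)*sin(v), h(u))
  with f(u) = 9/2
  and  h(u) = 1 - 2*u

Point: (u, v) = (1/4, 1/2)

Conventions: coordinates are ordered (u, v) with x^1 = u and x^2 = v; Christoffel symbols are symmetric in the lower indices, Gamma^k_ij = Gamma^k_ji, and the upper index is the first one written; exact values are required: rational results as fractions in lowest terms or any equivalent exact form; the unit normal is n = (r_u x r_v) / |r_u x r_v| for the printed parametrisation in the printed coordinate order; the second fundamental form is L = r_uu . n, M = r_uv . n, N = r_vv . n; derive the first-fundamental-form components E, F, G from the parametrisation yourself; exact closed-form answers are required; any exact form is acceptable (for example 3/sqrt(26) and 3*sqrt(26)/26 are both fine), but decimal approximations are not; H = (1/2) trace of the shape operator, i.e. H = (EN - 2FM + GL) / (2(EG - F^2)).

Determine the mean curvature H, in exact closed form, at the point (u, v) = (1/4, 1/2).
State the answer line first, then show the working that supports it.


Answer: H = -1/9

f = 9/2, f' = 0, f'' = 0, h' = -2, h'' = 0
E = 4, F = 0, G = 81/4; answer radicand W^2 = 4
unnormalised second-form numerators: l = 0, m = 0, n = -9; L = l/sqrt(4), and similarly M = m/sqrt(W^2), N = n/sqrt(W^2)
H = (E*n - 2*F*m + G*l) / (2*(EG - F^2)*sqrt(W^2)); E*n - 2*F*m + G*l = -36, EG - F^2 = 81, so H = (-2/9)/sqrt(4)


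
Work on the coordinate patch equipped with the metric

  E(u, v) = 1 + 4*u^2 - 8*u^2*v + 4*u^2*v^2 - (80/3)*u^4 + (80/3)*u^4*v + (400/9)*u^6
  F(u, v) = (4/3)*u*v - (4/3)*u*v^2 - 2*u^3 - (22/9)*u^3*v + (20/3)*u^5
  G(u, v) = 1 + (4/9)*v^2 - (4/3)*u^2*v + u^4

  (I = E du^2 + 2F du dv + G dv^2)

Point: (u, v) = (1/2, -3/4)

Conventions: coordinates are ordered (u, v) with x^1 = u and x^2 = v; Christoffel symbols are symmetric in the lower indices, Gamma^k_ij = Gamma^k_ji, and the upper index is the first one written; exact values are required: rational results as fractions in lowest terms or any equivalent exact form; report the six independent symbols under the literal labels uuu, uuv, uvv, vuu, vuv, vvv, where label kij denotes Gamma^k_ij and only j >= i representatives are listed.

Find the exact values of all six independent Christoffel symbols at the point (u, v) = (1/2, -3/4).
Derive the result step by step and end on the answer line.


E = 265/144, F = -11/16, G = 25/16 at the point
E_u = -11/4, E_v = -11/6, F_u = 5/24, F_v = 49/36, G_u = 3/2, G_v = -1
EG - F^2 = 173/72;  g^inv = (72/173) * [[25/16, 11/16], [11/16, 265/144]]
first-kind symbols [ij,l] = (1/2)(d_i g_jl + d_j g_il - d_l g_ij): [uu,u] = E_u/2 = -11/8, [uu,v] = F_u - E_v/2 = 9/8, [uv,u] = E_v/2 = -11/12, [uv,v] = G_u/2 = 3/4, [vv,u] = F_v - G_u/2 = 11/18, [vv,v] = G_v/2 = -1/2
Gamma^u_ij = (G*[ij,u] - F*[ij,v])/(EG - F^2), Gamma^v_ij = (E*[ij,v] - F*[ij,u])/(EG - F^2)

Answer: Gamma_uuu = -99/173, Gamma_uuv = -66/173, Gamma_uvv = 44/173, Gamma_vuu = 81/173, Gamma_vuv = 54/173, Gamma_vvv = -36/173


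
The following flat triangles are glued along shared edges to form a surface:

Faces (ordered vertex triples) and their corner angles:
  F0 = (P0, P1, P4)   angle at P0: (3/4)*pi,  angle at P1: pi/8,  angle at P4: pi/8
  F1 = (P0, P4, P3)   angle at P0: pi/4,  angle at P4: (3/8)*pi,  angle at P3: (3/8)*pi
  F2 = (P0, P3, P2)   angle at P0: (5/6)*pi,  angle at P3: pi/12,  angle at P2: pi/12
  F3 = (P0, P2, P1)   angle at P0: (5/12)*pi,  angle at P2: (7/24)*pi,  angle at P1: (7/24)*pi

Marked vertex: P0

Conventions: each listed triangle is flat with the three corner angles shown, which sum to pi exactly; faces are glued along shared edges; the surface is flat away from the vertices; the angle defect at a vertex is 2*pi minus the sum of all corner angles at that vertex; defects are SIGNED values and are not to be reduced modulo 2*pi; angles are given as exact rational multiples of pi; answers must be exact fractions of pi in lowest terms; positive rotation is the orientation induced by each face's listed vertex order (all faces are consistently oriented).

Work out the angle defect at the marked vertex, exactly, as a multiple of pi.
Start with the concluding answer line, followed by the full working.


Answer: defect(P0) = -pi/4

Sum of corner angles at P0: (9/4)*pi
defect = 2*pi - (9/4)*pi


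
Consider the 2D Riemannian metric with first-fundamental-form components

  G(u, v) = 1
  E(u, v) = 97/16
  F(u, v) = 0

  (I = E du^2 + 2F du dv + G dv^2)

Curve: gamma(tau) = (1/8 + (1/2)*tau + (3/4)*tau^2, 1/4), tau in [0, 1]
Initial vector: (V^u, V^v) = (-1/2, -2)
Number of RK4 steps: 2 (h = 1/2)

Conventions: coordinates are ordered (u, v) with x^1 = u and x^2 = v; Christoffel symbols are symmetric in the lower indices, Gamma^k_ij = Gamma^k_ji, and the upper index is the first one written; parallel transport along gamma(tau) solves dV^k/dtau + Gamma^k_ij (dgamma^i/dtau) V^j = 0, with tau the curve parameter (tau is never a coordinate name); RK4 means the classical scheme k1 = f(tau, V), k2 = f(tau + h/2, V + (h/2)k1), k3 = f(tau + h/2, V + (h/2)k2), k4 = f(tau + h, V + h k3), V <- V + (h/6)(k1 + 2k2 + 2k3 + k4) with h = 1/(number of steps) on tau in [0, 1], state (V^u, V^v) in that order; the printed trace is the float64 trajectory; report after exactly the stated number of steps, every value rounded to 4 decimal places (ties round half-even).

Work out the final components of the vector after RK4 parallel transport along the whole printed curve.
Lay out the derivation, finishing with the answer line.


gamma'(tau) = (1/2 + (3/2)*tau, 0); f(tau, V)^k = -Gamma^k_ij(gamma(tau)) gamma'^i(tau) V^j; h = 1/2; intermediate values shown to 6 dp
curve data and Christoffel symbols at the stage parameters:
  tau = 0.000000: gamma = (0.125000, 0.250000), gamma' = (0.500000, 0.000000); Gamma_uuu = 0.000000, Gamma_uuv = 0.000000, Gamma_uvv = 0.000000, Gamma_vuu = 0.000000, Gamma_vuv = 0.000000, Gamma_vvv = 0.000000
  tau = 0.250000: gamma = (0.296875, 0.250000), gamma' = (0.875000, 0.000000); Gamma_uuu = 0.000000, Gamma_uuv = 0.000000, Gamma_uvv = 0.000000, Gamma_vuu = 0.000000, Gamma_vuv = 0.000000, Gamma_vvv = 0.000000
  tau = 0.500000: gamma = (0.562500, 0.250000), gamma' = (1.250000, 0.000000); Gamma_uuu = 0.000000, Gamma_uuv = 0.000000, Gamma_uvv = 0.000000, Gamma_vuu = 0.000000, Gamma_vuv = 0.000000, Gamma_vvv = 0.000000
  tau = 0.750000: gamma = (0.921875, 0.250000), gamma' = (1.625000, 0.000000); Gamma_uuu = 0.000000, Gamma_uuv = 0.000000, Gamma_uvv = 0.000000, Gamma_vuu = 0.000000, Gamma_vuv = 0.000000, Gamma_vvv = 0.000000
  tau = 1.000000: gamma = (1.375000, 0.250000), gamma' = (2.000000, 0.000000); Gamma_uuu = 0.000000, Gamma_uuv = 0.000000, Gamma_uvv = 0.000000, Gamma_vuu = 0.000000, Gamma_vuv = 0.000000, Gamma_vvv = 0.000000
step 0: V^u = -0.5000, V^v = -2.0000
step 1: k1 = (0.000000, 0.000000), k2 = (0.000000, 0.000000), k3 = (0.000000, 0.000000), k4 = (0.000000, 0.000000); V <- V + (h/6)(k1 + 2k2 + 2k3 + k4): V^u = -0.5000, V^v = -2.0000
step 2: k1 = (0.000000, 0.000000), k2 = (0.000000, 0.000000), k3 = (0.000000, 0.000000), k4 = (0.000000, 0.000000); V <- V + (h/6)(k1 + 2k2 + 2k3 + k4): V^u = -0.5000, V^v = -2.0000

Answer: V^u = -0.5000, V^v = -2.0000


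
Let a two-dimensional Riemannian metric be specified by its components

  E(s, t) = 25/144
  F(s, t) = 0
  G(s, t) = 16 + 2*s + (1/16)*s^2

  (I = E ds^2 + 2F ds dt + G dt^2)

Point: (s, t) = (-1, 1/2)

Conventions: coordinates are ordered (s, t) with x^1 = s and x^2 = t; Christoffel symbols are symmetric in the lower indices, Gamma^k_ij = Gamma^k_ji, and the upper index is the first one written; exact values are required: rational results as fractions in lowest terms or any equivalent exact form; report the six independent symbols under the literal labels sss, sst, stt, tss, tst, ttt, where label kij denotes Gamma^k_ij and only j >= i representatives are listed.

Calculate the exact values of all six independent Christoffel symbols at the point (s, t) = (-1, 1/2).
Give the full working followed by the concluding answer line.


E = 25/144, F = 0, G = 225/16 at the point
E_s = 0, E_t = 0, F_s = 0, F_t = 0, G_s = 15/8, G_t = 0
EG - F^2 = 625/256;  g^inv = (256/625) * [[225/16, 0], [0, 25/144]]
first-kind symbols [ij,l] = (1/2)(d_i g_jl + d_j g_il - d_l g_ij): [ss,s] = E_s/2 = 0, [ss,t] = F_s - E_t/2 = 0, [st,s] = E_t/2 = 0, [st,t] = G_s/2 = 15/16, [tt,s] = F_t - G_s/2 = -15/16, [tt,t] = G_t/2 = 0
Gamma^s_ij = (G*[ij,s] - F*[ij,t])/(EG - F^2), Gamma^t_ij = (E*[ij,t] - F*[ij,s])/(EG - F^2)

Answer: Gamma_sss = 0, Gamma_sst = 0, Gamma_stt = -27/5, Gamma_tss = 0, Gamma_tst = 1/15, Gamma_ttt = 0


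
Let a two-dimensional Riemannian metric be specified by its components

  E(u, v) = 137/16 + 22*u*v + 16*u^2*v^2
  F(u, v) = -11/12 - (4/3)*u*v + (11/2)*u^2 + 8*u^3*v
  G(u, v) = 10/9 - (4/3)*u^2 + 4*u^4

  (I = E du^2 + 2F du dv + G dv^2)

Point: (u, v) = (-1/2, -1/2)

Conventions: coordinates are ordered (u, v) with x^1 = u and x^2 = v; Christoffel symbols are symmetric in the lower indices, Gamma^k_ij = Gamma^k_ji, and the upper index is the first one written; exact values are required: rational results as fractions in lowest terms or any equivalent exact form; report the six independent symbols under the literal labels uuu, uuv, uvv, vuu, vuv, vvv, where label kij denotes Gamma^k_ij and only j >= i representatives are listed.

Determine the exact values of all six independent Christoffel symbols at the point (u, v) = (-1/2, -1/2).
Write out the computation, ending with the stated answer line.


E = 241/16, F = 5/8, G = 37/36 at the point
E_u = -15, E_v = -15, F_u = -47/6, F_v = -1/3, G_u = -2/3, G_v = 0
EG - F^2 = 2173/144;  g^inv = (144/2173) * [[37/36, -5/8], [-5/8, 241/16]]
first-kind symbols [ij,l] = (1/2)(d_i g_jl + d_j g_il - d_l g_ij): [uu,u] = E_u/2 = -15/2, [uu,v] = F_u - E_v/2 = -1/3, [uv,u] = E_v/2 = -15/2, [uv,v] = G_u/2 = -1/3, [vv,u] = F_v - G_u/2 = 0, [vv,v] = G_v/2 = 0
Gamma^u_ij = (G*[ij,u] - F*[ij,v])/(EG - F^2), Gamma^v_ij = (E*[ij,v] - F*[ij,u])/(EG - F^2)

Answer: Gamma_uuu = -1080/2173, Gamma_uuv = -1080/2173, Gamma_uvv = 0, Gamma_vuu = -48/2173, Gamma_vuv = -48/2173, Gamma_vvv = 0


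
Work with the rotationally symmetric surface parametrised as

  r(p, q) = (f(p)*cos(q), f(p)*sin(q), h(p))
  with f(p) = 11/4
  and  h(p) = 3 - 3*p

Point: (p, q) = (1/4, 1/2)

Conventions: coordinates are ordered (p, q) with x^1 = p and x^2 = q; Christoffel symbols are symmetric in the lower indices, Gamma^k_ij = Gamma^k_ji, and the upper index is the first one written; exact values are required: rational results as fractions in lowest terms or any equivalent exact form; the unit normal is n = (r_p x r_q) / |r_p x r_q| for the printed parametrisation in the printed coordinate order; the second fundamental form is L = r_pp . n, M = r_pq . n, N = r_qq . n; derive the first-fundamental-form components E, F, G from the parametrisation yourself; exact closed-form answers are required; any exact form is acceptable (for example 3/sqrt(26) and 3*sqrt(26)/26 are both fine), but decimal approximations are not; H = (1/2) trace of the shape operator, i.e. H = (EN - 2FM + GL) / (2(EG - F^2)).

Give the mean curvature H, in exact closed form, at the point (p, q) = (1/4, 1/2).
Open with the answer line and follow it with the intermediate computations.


Answer: H = -2/11

f = 11/4, f' = 0, f'' = 0, h' = -3, h'' = 0
E = 9, F = 0, G = 121/16; answer radicand W^2 = 9
unnormalised second-form numerators: l = 0, m = 0, n = -33/4; L = l/sqrt(9), and similarly M = m/sqrt(W^2), N = n/sqrt(W^2)
H = (E*n - 2*F*m + G*l) / (2*(EG - F^2)*sqrt(W^2)); E*n - 2*F*m + G*l = -297/4, EG - F^2 = 1089/16, so H = (-6/11)/sqrt(9)


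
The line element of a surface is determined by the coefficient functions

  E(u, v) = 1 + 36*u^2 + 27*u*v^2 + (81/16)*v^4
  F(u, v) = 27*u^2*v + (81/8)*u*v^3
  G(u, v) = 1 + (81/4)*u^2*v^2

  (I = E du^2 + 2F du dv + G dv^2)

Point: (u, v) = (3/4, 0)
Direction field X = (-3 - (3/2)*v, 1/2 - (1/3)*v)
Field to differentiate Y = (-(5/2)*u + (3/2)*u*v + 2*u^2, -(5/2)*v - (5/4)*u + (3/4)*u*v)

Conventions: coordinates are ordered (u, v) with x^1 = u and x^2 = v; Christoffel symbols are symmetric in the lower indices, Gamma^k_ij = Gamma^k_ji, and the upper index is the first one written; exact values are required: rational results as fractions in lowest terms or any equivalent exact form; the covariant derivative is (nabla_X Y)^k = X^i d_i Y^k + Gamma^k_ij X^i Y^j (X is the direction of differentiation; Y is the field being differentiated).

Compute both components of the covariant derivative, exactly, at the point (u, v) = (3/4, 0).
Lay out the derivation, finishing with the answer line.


E = 85/4, F = 0, G = 1 at the point
E_u = 54, E_v = 0, F_u = 0, F_v = 243/16, G_u = 0, G_v = 0
EG - F^2 = 85/4;  g^inv = (4/85) * [[1, 0], [0, 85/4]]
first-kind symbols [ij,l] = (1/2)(d_i g_jl + d_j g_il - d_l g_ij): [uu,u] = E_u/2 = 27, [uu,v] = F_u - E_v/2 = 0, [uv,u] = E_v/2 = 0, [uv,v] = G_u/2 = 0, [vv,u] = F_v - G_u/2 = 243/16, [vv,v] = G_v/2 = 0
Gamma^u_ij = (G*[ij,u] - F*[ij,v])/(EG - F^2), Gamma^v_ij = (E*[ij,v] - F*[ij,u])/(EG - F^2)
Gamma_uuu = 108/85, Gamma_uuv = 0, Gamma_uvv = 243/340, Gamma_vuu = 0, Gamma_vuv = 0, Gamma_vvv = 0
X = (-3, 1/2), Y = (-3/4, -15/16) at the point

Answer: (nabla_X Y)^u = 17259/10880, (nabla_X Y)^v = 89/32


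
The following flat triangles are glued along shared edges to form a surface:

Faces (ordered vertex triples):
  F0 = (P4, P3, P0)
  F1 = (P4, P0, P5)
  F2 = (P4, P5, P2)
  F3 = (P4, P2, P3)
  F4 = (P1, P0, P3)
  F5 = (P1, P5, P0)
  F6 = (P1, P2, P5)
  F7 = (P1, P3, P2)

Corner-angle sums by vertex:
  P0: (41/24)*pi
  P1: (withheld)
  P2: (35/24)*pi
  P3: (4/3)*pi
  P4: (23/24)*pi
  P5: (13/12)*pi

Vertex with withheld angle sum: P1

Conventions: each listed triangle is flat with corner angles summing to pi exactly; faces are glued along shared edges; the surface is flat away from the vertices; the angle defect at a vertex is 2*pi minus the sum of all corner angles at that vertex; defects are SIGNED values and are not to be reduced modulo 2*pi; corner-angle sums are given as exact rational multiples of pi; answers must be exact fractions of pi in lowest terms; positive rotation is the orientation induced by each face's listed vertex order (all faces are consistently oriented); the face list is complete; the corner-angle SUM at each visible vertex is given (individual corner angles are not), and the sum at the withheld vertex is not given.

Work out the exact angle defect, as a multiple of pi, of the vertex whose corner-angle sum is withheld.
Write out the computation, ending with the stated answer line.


V = 6, E = 12, F = 8; chi = V - E + F = 2
Gauss-Bonnet: total defect = 2*pi*chi = 4*pi; visible defects sum to (83/24)*pi

Answer: defect(P1) = (13/24)*pi


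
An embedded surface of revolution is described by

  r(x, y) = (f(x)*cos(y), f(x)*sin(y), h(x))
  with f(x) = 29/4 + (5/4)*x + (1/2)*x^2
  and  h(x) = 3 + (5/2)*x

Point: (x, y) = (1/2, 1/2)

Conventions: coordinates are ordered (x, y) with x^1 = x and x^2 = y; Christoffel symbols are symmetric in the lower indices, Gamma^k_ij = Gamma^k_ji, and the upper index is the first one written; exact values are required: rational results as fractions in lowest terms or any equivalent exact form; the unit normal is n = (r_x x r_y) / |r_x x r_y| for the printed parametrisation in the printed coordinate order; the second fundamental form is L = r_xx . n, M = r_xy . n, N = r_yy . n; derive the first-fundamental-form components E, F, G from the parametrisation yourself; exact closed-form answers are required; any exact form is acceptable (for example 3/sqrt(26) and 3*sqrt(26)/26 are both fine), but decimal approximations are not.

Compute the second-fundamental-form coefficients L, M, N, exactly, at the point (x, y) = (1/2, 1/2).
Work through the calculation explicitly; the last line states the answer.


f = 8, f' = 7/4, f'' = 1, h' = 5/2, h'' = 0
E = 149/16, F = 0, G = 64; answer radicand W^2 = 149/16
unnormalised second-form numerators: l = -5/2, m = 0, n = 20; L = l/sqrt(149/16), and similarly M = m/sqrt(W^2), N = n/sqrt(W^2)

Answer: L = -10*sqrt(149)/149, M = 0, N = 80*sqrt(149)/149


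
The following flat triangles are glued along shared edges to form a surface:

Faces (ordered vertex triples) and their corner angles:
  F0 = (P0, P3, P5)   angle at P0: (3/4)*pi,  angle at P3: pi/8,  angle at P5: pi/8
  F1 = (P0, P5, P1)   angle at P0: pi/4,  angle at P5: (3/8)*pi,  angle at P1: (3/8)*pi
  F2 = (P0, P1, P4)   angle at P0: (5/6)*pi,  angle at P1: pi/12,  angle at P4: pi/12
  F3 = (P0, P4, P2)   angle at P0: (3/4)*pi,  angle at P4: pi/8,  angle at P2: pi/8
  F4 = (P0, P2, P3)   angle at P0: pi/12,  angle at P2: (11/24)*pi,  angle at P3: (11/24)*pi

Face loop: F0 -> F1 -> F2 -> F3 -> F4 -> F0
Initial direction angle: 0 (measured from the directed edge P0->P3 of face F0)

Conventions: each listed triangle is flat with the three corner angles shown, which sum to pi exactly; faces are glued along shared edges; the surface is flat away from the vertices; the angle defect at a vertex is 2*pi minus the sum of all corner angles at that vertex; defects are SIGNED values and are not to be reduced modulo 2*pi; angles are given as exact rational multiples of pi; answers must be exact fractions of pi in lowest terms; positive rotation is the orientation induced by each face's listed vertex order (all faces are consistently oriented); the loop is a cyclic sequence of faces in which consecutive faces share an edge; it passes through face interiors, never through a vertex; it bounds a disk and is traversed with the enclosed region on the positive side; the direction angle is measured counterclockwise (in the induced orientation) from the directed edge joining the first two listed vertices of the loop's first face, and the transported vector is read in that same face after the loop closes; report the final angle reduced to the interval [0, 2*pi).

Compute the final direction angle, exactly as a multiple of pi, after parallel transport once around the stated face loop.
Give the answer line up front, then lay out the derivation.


Answer: final direction angle = (4/3)*pi

enclosed vertex P0: corner angles sum to (8/3)*pi, defect = 2*pi - (8/3)*pi = (-2/3)*pi
the final direction is the initial angle plus the enclosed defects, taken mod 2*pi in the induced orientation
final angle = 0 - (2/3)*pi = (4/3)*pi (mod 2*pi)


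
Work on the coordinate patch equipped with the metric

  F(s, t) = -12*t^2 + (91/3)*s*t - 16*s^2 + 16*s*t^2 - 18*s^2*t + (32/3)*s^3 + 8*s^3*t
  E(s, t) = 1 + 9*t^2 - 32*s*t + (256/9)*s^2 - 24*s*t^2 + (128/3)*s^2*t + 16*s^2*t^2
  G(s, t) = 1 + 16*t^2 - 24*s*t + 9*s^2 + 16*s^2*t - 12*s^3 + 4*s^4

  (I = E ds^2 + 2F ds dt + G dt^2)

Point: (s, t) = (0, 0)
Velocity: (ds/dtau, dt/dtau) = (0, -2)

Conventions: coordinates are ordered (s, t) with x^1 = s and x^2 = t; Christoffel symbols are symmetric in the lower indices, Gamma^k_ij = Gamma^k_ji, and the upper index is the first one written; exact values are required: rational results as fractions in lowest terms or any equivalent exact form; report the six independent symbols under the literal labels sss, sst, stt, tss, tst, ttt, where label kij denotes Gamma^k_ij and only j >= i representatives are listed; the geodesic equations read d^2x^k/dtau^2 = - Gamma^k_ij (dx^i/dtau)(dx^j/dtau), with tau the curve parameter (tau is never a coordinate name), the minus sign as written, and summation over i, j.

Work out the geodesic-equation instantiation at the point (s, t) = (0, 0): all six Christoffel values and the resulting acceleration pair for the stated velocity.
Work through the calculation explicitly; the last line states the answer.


E = 1, F = 0, G = 1 at the point
E_s = 0, E_t = 0, F_s = 0, F_t = 0, G_s = 0, G_t = 0
EG - F^2 = 1;  g^inv = (1) * [[1, 0], [0, 1]]
first-kind symbols [ij,l] = (1/2)(d_i g_jl + d_j g_il - d_l g_ij): [ss,s] = E_s/2 = 0, [ss,t] = F_s - E_t/2 = 0, [st,s] = E_t/2 = 0, [st,t] = G_s/2 = 0, [tt,s] = F_t - G_s/2 = 0, [tt,t] = G_t/2 = 0
Gamma^s_ij = (G*[ij,s] - F*[ij,t])/(EG - F^2), Gamma^t_ij = (E*[ij,t] - F*[ij,s])/(EG - F^2)
Gamma_sss = 0, Gamma_sst = 0, Gamma_stt = 0, Gamma_tss = 0, Gamma_tst = 0, Gamma_ttt = 0
d^2s/dtau^2 = -(Gamma_sss*(0)^2 + 2*Gamma_sst*(0)*(-2) + Gamma_stt*(-2)^2) = 0
d^2t/dtau^2 = -(Gamma_tss*(0)^2 + 2*Gamma_tst*(0)*(-2) + Gamma_ttt*(-2)^2) = 0

Answer: Gamma_sss = 0, Gamma_sst = 0, Gamma_stt = 0, Gamma_tss = 0, Gamma_tst = 0, Gamma_ttt = 0; accelerations (d^2s/dtau^2, d^2t/dtau^2) = (0, 0)


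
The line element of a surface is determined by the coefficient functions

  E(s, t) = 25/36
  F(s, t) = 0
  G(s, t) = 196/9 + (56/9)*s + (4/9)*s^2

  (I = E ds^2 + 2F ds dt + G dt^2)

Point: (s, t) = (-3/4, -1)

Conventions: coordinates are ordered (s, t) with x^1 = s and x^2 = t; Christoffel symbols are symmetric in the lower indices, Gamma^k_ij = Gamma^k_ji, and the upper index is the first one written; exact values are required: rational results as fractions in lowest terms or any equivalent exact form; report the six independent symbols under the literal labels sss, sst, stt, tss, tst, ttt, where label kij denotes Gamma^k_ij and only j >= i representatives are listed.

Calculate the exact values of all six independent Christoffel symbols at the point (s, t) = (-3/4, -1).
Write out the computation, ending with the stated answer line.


E = 25/36, F = 0, G = 625/36 at the point
E_s = 0, E_t = 0, F_s = 0, F_t = 0, G_s = 50/9, G_t = 0
EG - F^2 = 15625/1296;  g^inv = (1296/15625) * [[625/36, 0], [0, 25/36]]
first-kind symbols [ij,l] = (1/2)(d_i g_jl + d_j g_il - d_l g_ij): [ss,s] = E_s/2 = 0, [ss,t] = F_s - E_t/2 = 0, [st,s] = E_t/2 = 0, [st,t] = G_s/2 = 25/9, [tt,s] = F_t - G_s/2 = -25/9, [tt,t] = G_t/2 = 0
Gamma^s_ij = (G*[ij,s] - F*[ij,t])/(EG - F^2), Gamma^t_ij = (E*[ij,t] - F*[ij,s])/(EG - F^2)

Answer: Gamma_sss = 0, Gamma_sst = 0, Gamma_stt = -4, Gamma_tss = 0, Gamma_tst = 4/25, Gamma_ttt = 0


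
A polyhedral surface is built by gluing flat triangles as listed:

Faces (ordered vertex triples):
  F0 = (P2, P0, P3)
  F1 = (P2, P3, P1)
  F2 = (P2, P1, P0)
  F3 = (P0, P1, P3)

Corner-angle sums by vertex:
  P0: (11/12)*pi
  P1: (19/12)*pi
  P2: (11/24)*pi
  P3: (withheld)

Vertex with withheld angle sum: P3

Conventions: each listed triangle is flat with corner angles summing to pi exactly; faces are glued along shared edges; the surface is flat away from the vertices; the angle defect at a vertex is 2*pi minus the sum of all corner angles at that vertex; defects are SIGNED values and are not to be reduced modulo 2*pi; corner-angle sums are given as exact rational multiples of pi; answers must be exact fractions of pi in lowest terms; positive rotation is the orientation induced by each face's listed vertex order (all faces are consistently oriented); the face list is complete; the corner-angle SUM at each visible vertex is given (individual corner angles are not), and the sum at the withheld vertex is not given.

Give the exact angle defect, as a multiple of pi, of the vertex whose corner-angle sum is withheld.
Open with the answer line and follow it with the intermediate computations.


Answer: defect(P3) = (23/24)*pi

V = 4, E = 6, F = 4; chi = V - E + F = 2
Gauss-Bonnet: total defect = 2*pi*chi = 4*pi; visible defects sum to (73/24)*pi
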